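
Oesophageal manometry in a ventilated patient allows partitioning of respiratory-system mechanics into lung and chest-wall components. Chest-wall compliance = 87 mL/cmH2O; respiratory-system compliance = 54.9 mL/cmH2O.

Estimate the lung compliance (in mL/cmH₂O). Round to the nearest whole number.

149

1/CL = 1/Crs − 1/Ccw.
1/CL = 1/54.9 − 1/87 = 0.006721.
CL = 148.79 mL/cmH2O.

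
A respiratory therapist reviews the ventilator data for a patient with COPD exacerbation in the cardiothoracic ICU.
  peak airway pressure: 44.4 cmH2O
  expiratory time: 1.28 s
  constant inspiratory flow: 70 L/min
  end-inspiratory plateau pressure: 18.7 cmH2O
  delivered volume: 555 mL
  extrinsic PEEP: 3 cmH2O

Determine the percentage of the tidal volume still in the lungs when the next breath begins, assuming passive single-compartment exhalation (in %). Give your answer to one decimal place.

Flow: 70 L/min ÷ 60 = 1.1667 L/s.
R = (PIP − Pplat)/V̇ = (44.4 − 18.7) / 1.1667 = 25.7/1.1667 = 22.028 cmH2O·s/L.
C = Vt/(Pplat − PEEP) = 555.0 / (18.7 − 3) = 555.0/15.7 = 35.35 mL/cmH2O.
τ = R × C = 22.028 × 0.03535 L/cmH2O = 0.7787 s.
Fraction remaining at end-expiration = e^(−Te/τ) = e^(−1.28/0.7787) = 0.1933 → 19.33%.

19.3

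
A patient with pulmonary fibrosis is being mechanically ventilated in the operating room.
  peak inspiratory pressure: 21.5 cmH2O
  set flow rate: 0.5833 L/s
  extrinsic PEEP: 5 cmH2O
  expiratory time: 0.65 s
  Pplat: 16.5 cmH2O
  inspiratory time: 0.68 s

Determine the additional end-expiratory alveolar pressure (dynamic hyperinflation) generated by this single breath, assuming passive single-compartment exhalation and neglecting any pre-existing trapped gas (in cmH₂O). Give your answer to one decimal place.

Vt = flow × Ti = 0.5833 L/s × 0.68 s × 1000 mL/L = 396.64 mL.
R = (PIP − Pplat)/V̇ = (21.5 − 16.5) / 0.5833 = 5.0/0.5833 = 8.572 cmH2O·s/L.
C = Vt/(Pplat − PEEP) = 396.64 / (16.5 − 5) = 396.64/11.5 = 34.49 mL/cmH2O.
τ = R × C = 8.572 × 0.03449 L/cmH2O = 0.2956 s.
Fraction remaining = e^(−Te/τ) = e^(−0.65/0.2956) = 0.1109; trapped volume = 396.64 × 0.1109 = 43.987 mL.
Additional alveolar pressure from trapping ≈ V_trapped / C = 43.987 / 34.49 = 1.275 cmH2O.

1.3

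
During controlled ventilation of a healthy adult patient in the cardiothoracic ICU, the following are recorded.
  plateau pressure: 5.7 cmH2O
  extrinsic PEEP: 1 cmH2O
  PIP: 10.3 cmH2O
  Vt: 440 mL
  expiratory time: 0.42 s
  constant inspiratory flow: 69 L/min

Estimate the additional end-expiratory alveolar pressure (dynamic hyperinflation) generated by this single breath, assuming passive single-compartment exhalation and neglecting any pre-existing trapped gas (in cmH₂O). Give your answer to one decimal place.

Flow: 69 L/min ÷ 60 = 1.15 L/s.
R = (PIP − Pplat)/V̇ = (10.3 − 5.7) / 1.15 = 4.6/1.15 = 4.0 cmH2O·s/L.
C = Vt/(Pplat − PEEP) = 440.0 / (5.7 − 1) = 440.0/4.7 = 93.617 mL/cmH2O.
τ = R × C = 4.0 × 0.09362 L/cmH2O = 0.3745 s.
Fraction remaining = e^(−Te/τ) = e^(−0.42/0.3745) = 0.3258; trapped volume = 440.0 × 0.3258 = 143.35 mL.
Additional alveolar pressure from trapping ≈ V_trapped / C = 143.35 / 93.617 = 1.531 cmH2O.

1.5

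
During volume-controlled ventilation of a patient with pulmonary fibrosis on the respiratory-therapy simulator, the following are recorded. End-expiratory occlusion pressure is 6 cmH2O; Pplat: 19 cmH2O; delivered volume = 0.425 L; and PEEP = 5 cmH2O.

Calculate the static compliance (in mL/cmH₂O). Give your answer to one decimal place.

32.7

End-expiratory occlusion gives total PEEP = 6 cmH2O (intrinsic PEEP = 6 − 5 = 1). Use total PEEP for the elastic gradient.
Cstat = Vt / (Pplat − PEEPtotal) = 425 / (19 − 6) = 425 / 13.0 = 32.692 mL/cmH2O.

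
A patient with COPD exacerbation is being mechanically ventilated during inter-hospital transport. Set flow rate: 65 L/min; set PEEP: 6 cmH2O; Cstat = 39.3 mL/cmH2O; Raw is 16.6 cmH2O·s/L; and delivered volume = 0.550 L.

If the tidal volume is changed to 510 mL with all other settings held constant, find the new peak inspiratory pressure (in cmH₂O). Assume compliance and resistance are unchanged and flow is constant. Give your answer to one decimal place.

37.0

Flow: 65 L/min ÷ 60 = 1.0833 L/s.
PIP = Vt/C + R·V̇ + PEEP (constant-flow equation of motion).
Only the elastic term changes: ΔPIP = ΔVt / C = (510 − 550) / 39.3 = -1.018 cmH2O.
Original PIP = 550/39.3 + 16.6×1.0833 + 6 = 37.978 cmH2O; new PIP = 37.978 + (-1.018) = 36.96 cmH2O.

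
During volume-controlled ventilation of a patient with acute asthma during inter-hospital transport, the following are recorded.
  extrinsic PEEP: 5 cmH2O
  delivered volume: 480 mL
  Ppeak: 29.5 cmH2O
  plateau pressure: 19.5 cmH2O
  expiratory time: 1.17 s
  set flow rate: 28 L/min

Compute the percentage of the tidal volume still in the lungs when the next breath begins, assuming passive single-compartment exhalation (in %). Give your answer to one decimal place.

19.2

Flow: 28 L/min ÷ 60 = 0.4667 L/s.
R = (PIP − Pplat)/V̇ = (29.5 − 19.5) / 0.4667 = 10.0/0.4667 = 21.427 cmH2O·s/L.
C = Vt/(Pplat − PEEP) = 480.0 / (19.5 − 5) = 480.0/14.5 = 33.103 mL/cmH2O.
τ = R × C = 21.427 × 0.0331 L/cmH2O = 0.7092 s.
Fraction remaining at end-expiration = e^(−Te/τ) = e^(−1.17/0.7092) = 0.1921 → 19.21%.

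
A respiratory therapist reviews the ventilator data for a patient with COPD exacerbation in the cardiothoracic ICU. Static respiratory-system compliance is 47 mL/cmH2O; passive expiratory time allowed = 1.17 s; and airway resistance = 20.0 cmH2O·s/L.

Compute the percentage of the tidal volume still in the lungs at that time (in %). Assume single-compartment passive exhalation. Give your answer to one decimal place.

τ = R × C = 20.0 × 47 mL/cmH2O = 20.0 × 0.047 L/cmH2O = 0.94 s.
Passive exhalation: V(t)/V₀ = e^(−t/τ) = e^(−1.17/0.94) = 0.288.
Fraction remaining = 0.288 → 28.8%.

28.8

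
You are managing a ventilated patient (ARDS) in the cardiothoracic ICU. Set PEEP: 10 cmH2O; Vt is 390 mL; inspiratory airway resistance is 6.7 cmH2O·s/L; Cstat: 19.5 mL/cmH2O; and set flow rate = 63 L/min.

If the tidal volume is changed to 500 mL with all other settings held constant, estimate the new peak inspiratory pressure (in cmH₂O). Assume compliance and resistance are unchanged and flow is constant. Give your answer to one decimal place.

Flow: 63 L/min ÷ 60 = 1.05 L/s.
PIP = Vt/C + R·V̇ + PEEP (constant-flow equation of motion).
Only the elastic term changes: ΔPIP = ΔVt / C = (500 − 390) / 19.5 = 5.641 cmH2O.
Original PIP = 390/19.5 + 6.7×1.05 + 10 = 37.035 cmH2O; new PIP = 37.035 + (5.641) = 42.676 cmH2O.

42.7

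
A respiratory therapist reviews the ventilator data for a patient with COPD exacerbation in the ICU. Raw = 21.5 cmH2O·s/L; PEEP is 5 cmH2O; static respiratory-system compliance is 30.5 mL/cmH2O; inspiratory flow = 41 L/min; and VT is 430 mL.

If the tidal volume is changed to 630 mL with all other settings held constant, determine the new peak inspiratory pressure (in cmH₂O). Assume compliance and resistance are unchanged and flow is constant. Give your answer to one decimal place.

40.3

Flow: 41 L/min ÷ 60 = 0.6833 L/s.
PIP = Vt/C + R·V̇ + PEEP (constant-flow equation of motion).
Only the elastic term changes: ΔPIP = ΔVt / C = (630 − 430) / 30.5 = 6.557 cmH2O.
Original PIP = 430/30.5 + 21.5×0.6833 + 5 = 33.789 cmH2O; new PIP = 33.789 + (6.557) = 40.346 cmH2O.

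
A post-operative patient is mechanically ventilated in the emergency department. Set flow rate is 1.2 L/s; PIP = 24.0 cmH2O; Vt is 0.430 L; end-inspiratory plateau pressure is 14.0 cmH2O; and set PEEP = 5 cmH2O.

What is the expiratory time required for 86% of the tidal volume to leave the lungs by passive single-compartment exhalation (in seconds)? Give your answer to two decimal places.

R = (PIP − Pplat)/V̇ = (24.0 − 14.0) / 1.2 = 10.0/1.2 = 8.333 cmH2O·s/L.
C = Vt/(Pplat − PEEP) = 430.0 / (14.0 − 5) = 430.0/9.0 = 47.778 mL/cmH2O.
τ = R × C = 8.333 × 0.04778 L/cmH2O = 0.3982 s.
t = −τ·ln(1 − 0.86) = −0.3982·ln(0.14) = 0.7829 s.

0.78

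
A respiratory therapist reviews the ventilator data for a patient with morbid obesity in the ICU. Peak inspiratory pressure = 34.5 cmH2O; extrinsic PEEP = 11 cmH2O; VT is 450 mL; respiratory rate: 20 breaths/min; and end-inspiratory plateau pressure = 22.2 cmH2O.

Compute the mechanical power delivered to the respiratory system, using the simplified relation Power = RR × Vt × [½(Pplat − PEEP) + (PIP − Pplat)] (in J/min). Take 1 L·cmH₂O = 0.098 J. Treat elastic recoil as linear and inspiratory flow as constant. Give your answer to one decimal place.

Per-breath work = Vt × [½(Pplat−PEEP) + (PIP−Pplat)] = 0.450 × [0.5×11.2 + 12.3] = 0.450 × 17.9 = 8.055 L·cmH2O.
Power = 20 × 8.055 = 161.1 L·cmH2O/min.
× 0.098 J/(L·cmH2O) → 15.788 J/min.

15.8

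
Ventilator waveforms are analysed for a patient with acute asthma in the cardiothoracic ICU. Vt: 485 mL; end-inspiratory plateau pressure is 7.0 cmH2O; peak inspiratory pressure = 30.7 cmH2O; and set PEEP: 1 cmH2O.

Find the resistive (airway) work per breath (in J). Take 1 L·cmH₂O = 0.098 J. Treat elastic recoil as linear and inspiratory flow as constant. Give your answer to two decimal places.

With constant inspiratory flow the resistive pressure is constant at PIP − Pplat = 30.7 − 7.0 = 23.7 cmH2O, so resistive work = 23.7 × 0.485 = 11.495 L·cmH2O.
× 0.098 J/(L·cmH2O) → 1.127 J.

1.13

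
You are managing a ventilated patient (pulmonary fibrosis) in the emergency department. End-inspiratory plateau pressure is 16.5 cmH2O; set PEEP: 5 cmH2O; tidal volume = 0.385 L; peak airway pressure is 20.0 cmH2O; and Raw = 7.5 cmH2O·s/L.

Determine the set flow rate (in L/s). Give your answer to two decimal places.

0.47

flow = (PIP − Pplat) / Raw = 3.5 / 7.5 = 0.4667 L/s.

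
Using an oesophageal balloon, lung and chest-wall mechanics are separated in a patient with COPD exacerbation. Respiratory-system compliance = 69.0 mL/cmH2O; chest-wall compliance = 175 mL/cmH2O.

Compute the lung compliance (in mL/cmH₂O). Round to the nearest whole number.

114

1/CL = 1/Crs − 1/Ccw.
1/CL = 1/69.0 − 1/175 = 0.008778.
CL = 113.92 mL/cmH2O.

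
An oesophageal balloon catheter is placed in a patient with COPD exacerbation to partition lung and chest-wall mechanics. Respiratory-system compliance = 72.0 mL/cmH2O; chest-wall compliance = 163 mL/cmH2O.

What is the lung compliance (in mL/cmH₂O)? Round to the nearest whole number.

1/CL = 1/Crs − 1/Ccw.
1/CL = 1/72.0 − 1/163 = 0.007754.
CL = 128.97 mL/cmH2O.

129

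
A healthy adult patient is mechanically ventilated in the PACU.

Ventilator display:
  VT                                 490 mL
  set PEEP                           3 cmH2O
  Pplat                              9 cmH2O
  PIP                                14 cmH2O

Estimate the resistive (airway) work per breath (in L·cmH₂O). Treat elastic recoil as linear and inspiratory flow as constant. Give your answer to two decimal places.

2.45

With constant inspiratory flow the resistive pressure is constant at PIP − Pplat = 14 − 9 = 5.0 cmH2O, so resistive work = 5.0 × 0.490 = 2.45 L·cmH2O.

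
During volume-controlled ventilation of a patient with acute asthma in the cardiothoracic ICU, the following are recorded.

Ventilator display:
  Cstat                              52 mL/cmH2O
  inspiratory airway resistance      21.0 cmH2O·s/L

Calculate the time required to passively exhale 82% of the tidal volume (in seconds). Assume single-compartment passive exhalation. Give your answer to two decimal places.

τ = R × C = 21.0 × 52 mL/cmH2O = 21.0 × 0.052 L/cmH2O = 1.092 s.
Exhaled fraction f = 1 − e^(−t/τ) → t = −τ·ln(1 − f) = −1.092·ln(0.18) = 1.873 s.

1.87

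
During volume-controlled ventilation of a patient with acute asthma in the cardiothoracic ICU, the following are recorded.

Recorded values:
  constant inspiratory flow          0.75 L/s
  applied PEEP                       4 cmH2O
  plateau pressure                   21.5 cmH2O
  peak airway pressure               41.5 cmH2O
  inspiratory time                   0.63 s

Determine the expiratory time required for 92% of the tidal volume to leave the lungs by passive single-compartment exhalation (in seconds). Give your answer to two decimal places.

Vt = flow × Ti = 0.75 L/s × 0.63 s × 1000 mL/L = 472.5 mL.
R = (PIP − Pplat)/V̇ = (41.5 − 21.5) / 0.75 = 20.0/0.75 = 26.667 cmH2O·s/L.
C = Vt/(Pplat − PEEP) = 472.5 / (21.5 − 4) = 472.5/17.5 = 27.0 mL/cmH2O.
τ = R × C = 26.667 × 0.027 L/cmH2O = 0.72 s.
t = −τ·ln(1 − 0.92) = −0.72·ln(0.08) = 1.819 s.

1.82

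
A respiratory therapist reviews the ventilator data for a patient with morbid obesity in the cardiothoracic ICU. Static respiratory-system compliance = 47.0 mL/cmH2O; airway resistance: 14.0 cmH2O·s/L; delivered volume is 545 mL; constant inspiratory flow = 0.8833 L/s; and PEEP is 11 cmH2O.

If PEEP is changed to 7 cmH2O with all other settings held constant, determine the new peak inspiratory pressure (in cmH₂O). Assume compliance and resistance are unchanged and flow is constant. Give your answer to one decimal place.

31.0

PIP = Vt/C + R·V̇ + PEEP (constant-flow equation of motion).
Only the baseline term changes: ΔPIP = ΔPEEP = 7 − 11 = -4.0 cmH2O.
Original PIP = 545/47.0 + 14.0×0.8833 + 11 = 34.962 cmH2O; new PIP = 34.962 + (-4.0) = 30.962 cmH2O.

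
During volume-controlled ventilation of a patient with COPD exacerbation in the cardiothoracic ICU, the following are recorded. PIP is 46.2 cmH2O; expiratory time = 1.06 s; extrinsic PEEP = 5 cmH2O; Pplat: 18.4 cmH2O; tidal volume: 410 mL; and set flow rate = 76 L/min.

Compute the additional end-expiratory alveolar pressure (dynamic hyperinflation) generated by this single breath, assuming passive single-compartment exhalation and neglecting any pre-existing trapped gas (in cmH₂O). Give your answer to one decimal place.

Flow: 76 L/min ÷ 60 = 1.2667 L/s.
R = (PIP − Pplat)/V̇ = (46.2 − 18.4) / 1.2667 = 27.8/1.2667 = 21.947 cmH2O·s/L.
C = Vt/(Pplat − PEEP) = 410.0 / (18.4 − 5) = 410.0/13.4 = 30.597 mL/cmH2O.
τ = R × C = 21.947 × 0.0306 L/cmH2O = 0.6716 s.
Fraction remaining = e^(−Te/τ) = e^(−1.06/0.6716) = 0.2063; trapped volume = 410.0 × 0.2063 = 84.583 mL.
Additional alveolar pressure from trapping ≈ V_trapped / C = 84.583 / 30.597 = 2.764 cmH2O.

2.8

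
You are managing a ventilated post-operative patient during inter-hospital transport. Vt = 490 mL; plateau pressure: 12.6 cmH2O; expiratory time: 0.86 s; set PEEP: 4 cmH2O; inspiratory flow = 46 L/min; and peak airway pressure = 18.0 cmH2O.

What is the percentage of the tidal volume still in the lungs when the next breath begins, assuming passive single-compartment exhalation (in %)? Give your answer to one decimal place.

Flow: 46 L/min ÷ 60 = 0.7667 L/s.
R = (PIP − Pplat)/V̇ = (18.0 − 12.6) / 0.7667 = 5.4/0.7667 = 7.043 cmH2O·s/L.
C = Vt/(Pplat − PEEP) = 490.0 / (12.6 − 4) = 490.0/8.6 = 56.977 mL/cmH2O.
τ = R × C = 7.043 × 0.05698 L/cmH2O = 0.4013 s.
Fraction remaining at end-expiration = e^(−Te/τ) = e^(−0.86/0.4013) = 0.1173 → 11.73%.

11.7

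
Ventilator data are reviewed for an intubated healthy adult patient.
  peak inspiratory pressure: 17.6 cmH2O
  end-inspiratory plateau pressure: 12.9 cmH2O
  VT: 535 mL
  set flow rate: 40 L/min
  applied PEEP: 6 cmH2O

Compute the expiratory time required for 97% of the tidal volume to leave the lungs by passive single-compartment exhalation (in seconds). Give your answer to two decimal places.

1.92

Flow: 40 L/min ÷ 60 = 0.6667 L/s.
R = (PIP − Pplat)/V̇ = (17.6 − 12.9) / 0.6667 = 4.7/0.6667 = 7.05 cmH2O·s/L.
C = Vt/(Pplat − PEEP) = 535.0 / (12.9 − 6) = 535.0/6.9 = 77.536 mL/cmH2O.
τ = R × C = 7.05 × 0.07754 L/cmH2O = 0.5467 s.
t = −τ·ln(1 − 0.97) = −0.5467·ln(0.03) = 1.917 s.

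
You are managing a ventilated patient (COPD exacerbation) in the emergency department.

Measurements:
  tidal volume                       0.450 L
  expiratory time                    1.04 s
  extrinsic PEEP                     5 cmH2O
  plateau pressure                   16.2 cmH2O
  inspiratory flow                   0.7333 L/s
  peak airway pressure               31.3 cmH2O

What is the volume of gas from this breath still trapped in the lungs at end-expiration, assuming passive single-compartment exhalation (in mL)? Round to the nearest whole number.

128

R = (PIP − Pplat)/V̇ = (31.3 − 16.2) / 0.7333 = 15.1/0.7333 = 20.592 cmH2O·s/L.
C = Vt/(Pplat − PEEP) = 450.0 / (16.2 − 5) = 450.0/11.2 = 40.179 mL/cmH2O.
τ = R × C = 20.592 × 0.04018 L/cmH2O = 0.8274 s.
Fraction remaining = e^(−Te/τ) = e^(−1.04/0.8274) = 0.2845.
Trapped volume = 450.0 × 0.2845 = 128.03 mL.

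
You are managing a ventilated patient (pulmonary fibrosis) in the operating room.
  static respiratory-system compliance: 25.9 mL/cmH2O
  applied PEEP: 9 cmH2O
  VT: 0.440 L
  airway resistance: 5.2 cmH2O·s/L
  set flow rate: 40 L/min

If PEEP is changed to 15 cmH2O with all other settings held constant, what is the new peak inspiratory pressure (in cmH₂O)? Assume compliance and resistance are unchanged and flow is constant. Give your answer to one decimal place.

Flow: 40 L/min ÷ 60 = 0.6667 L/s.
PIP = Vt/C + R·V̇ + PEEP (constant-flow equation of motion).
Only the baseline term changes: ΔPIP = ΔPEEP = 15 − 9 = 6.0 cmH2O.
Original PIP = 440/25.9 + 5.2×0.6667 + 9 = 29.455 cmH2O; new PIP = 29.455 + (6.0) = 35.455 cmH2O.

35.5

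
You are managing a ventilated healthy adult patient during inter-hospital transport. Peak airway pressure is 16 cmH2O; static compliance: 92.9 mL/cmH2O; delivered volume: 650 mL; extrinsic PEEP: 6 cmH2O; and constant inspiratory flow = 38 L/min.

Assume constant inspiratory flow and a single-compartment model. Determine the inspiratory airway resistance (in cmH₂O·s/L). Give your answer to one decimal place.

4.7

Flow: 38 L/min ÷ 60 = 0.6333 L/s.
Equation of motion (constant flow): PIP = Vt/C + R·V̇ + PEEP.
R·V̇ = PIP − Vt/C − PEEP = 16 − 650/92.9 − 6 = 16 − 6.997 − 6 = 3.003 cmH2O.
R = 3.003 / 0.6333 = 4.742 cmH2O·s/L.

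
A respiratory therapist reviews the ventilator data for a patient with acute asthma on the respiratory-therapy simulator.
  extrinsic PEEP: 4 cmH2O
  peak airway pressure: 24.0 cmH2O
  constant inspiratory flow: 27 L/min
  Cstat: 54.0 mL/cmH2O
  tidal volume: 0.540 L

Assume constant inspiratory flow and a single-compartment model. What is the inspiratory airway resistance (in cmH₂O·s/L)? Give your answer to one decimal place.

22.2

Flow: 27 L/min ÷ 60 = 0.45 L/s.
Equation of motion (constant flow): PIP = Vt/C + R·V̇ + PEEP.
R·V̇ = PIP − Vt/C − PEEP = 24.0 − 540/54.0 − 4 = 24.0 − 10.0 − 4 = 10.0 cmH2O.
R = 10.0 / 0.45 = 22.222 cmH2O·s/L.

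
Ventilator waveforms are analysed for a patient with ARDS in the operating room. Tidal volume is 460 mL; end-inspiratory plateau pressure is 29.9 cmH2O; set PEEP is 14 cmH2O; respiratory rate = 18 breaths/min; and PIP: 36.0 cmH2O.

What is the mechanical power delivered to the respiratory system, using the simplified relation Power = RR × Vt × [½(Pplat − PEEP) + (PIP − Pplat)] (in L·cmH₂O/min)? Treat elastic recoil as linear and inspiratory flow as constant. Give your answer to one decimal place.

116.3

Per-breath work = Vt × [½(Pplat−PEEP) + (PIP−Pplat)] = 0.460 × [0.5×15.9 + 6.1] = 0.460 × 14.05 = 6.463 L·cmH2O.
Power = 18 × 6.463 = 116.33 L·cmH2O/min.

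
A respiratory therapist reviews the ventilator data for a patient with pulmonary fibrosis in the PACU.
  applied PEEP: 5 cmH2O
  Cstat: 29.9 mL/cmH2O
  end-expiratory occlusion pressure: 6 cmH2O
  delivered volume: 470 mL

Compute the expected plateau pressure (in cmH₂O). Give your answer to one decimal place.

21.7

End-expiratory occlusion gives total PEEP = 6 cmH2O (intrinsic PEEP = 6 − 5 = 1). Use total PEEP for the elastic gradient.
Pplat = PEEPtotal + Vt / Cstat = 6 + 470 / 29.9 = 6 + 15.719 = 21.719 cmH2O.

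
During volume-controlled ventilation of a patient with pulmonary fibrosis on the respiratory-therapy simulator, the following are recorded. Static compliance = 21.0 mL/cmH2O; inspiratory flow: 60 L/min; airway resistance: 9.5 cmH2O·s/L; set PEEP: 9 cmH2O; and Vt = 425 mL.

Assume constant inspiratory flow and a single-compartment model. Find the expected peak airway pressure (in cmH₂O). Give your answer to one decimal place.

Flow: 60 L/min ÷ 60 = 1 L/s.
Equation of motion (constant flow): PIP = Vt/C + R·V̇ + PEEP.
PIP = 425/21.0 + 9.5×1 + 9 = 20.238 + 9.5 + 9 = 38.738 cmH2O.

38.7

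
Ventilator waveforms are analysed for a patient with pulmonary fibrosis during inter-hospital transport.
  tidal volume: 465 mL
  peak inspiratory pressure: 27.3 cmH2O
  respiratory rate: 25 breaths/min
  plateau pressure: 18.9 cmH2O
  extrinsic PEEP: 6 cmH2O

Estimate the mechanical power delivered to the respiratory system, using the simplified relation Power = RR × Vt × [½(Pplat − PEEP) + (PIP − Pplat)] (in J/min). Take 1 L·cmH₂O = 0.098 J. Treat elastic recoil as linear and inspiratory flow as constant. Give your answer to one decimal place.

16.9

Per-breath work = Vt × [½(Pplat−PEEP) + (PIP−Pplat)] = 0.465 × [0.5×12.9 + 8.4] = 0.465 × 14.85 = 6.905 L·cmH2O.
Power = 25 × 6.905 = 172.63 L·cmH2O/min.
× 0.098 J/(L·cmH2O) → 16.918 J/min.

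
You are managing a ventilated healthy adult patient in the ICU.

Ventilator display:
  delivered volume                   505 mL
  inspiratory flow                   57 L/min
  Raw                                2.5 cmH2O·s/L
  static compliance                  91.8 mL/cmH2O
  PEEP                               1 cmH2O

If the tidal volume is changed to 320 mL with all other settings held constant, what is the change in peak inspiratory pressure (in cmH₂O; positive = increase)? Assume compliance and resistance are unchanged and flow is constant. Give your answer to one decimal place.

PIP = Vt/C + R·V̇ + PEEP (constant-flow equation of motion).
Only the elastic term changes: ΔPIP = ΔVt / C = (320 − 505) / 91.8 = -2.015 cmH2O.

-2.0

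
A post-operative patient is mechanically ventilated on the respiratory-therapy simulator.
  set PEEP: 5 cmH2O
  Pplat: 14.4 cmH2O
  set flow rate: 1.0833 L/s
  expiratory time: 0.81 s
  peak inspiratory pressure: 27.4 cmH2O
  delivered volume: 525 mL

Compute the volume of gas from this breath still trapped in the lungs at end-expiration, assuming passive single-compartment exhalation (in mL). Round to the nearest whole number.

157

R = (PIP − Pplat)/V̇ = (27.4 − 14.4) / 1.0833 = 13.0/1.0833 = 12.0 cmH2O·s/L.
C = Vt/(Pplat − PEEP) = 525.0 / (14.4 − 5) = 525.0/9.4 = 55.851 mL/cmH2O.
τ = R × C = 12.0 × 0.05585 L/cmH2O = 0.6702 s.
Fraction remaining = e^(−Te/τ) = e^(−0.81/0.6702) = 0.2986.
Trapped volume = 525.0 × 0.2986 = 156.77 mL.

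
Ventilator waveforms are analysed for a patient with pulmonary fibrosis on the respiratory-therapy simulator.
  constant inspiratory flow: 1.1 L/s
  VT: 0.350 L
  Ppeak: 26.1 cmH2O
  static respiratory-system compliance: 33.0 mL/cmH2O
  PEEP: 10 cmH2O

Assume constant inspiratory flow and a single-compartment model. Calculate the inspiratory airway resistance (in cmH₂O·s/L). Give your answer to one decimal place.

5.0

Equation of motion (constant flow): PIP = Vt/C + R·V̇ + PEEP.
R·V̇ = PIP − Vt/C − PEEP = 26.1 − 350/33.0 − 10 = 26.1 − 10.606 − 10 = 5.494 cmH2O.
R = 5.494 / 1.1 = 4.995 cmH2O·s/L.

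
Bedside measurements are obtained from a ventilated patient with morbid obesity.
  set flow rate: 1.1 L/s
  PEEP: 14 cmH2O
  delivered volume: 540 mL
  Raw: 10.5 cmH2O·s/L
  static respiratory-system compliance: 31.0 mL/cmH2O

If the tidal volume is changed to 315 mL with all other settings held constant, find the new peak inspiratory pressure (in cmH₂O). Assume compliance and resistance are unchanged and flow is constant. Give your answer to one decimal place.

PIP = Vt/C + R·V̇ + PEEP (constant-flow equation of motion).
Only the elastic term changes: ΔPIP = ΔVt / C = (315 − 540) / 31.0 = -7.258 cmH2O.
Original PIP = 540/31.0 + 10.5×1.1 + 14 = 42.969 cmH2O; new PIP = 42.969 + (-7.258) = 35.711 cmH2O.

35.7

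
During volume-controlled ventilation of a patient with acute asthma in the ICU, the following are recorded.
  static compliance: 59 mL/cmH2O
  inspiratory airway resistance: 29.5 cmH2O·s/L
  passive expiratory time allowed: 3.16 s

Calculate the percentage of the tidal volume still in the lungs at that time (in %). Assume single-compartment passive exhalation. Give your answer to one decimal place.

16.3

τ = R × C = 29.5 × 59 mL/cmH2O = 29.5 × 0.059 L/cmH2O = 1.741 s.
Passive exhalation: V(t)/V₀ = e^(−t/τ) = e^(−3.16/1.741) = 0.1628.
Fraction remaining = 0.1628 → 16.28%.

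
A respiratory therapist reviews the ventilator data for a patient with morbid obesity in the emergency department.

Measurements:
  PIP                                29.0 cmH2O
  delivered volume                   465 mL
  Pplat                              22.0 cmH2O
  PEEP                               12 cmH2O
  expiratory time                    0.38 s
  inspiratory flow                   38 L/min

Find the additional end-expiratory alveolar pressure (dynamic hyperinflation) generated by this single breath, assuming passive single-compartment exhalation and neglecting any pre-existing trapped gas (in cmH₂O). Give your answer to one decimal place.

4.8

Flow: 38 L/min ÷ 60 = 0.6333 L/s.
R = (PIP − Pplat)/V̇ = (29.0 − 22.0) / 0.6333 = 7.0/0.6333 = 11.053 cmH2O·s/L.
C = Vt/(Pplat − PEEP) = 465.0 / (22.0 − 12) = 465.0/10.0 = 46.5 mL/cmH2O.
τ = R × C = 11.053 × 0.0465 L/cmH2O = 0.514 s.
Fraction remaining = e^(−Te/τ) = e^(−0.38/0.514) = 0.4774; trapped volume = 465.0 × 0.4774 = 221.99 mL.
Additional alveolar pressure from trapping ≈ V_trapped / C = 221.99 / 46.5 = 4.774 cmH2O.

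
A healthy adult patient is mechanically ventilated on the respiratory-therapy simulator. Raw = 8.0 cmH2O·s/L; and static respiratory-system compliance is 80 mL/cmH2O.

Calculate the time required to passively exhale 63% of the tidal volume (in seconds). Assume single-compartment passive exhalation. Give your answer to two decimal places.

τ = R × C = 8.0 × 80 mL/cmH2O = 8.0 × 0.080 L/cmH2O = 0.64 s.
Exhaled fraction f = 1 − e^(−t/τ) → t = −τ·ln(1 − f) = −0.64·ln(0.37) = 0.6363 s.

0.64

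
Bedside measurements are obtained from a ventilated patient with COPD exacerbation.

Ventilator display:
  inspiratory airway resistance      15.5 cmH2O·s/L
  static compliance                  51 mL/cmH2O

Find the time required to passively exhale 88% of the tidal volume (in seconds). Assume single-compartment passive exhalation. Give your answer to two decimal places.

1.68

τ = R × C = 15.5 × 51 mL/cmH2O = 15.5 × 0.051 L/cmH2O = 0.7905 s.
Exhaled fraction f = 1 − e^(−t/τ) → t = −τ·ln(1 − f) = −0.7905·ln(0.12) = 1.676 s.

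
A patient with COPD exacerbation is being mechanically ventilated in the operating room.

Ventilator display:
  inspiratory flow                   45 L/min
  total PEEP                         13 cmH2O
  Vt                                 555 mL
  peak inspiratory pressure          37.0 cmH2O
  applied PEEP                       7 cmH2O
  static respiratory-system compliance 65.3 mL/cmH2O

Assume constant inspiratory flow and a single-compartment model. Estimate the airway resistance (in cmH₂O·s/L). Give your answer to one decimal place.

20.7

Flow: 45 L/min ÷ 60 = 0.75 L/s.
Total PEEP = 13 cmH2O (set 7 + intrinsic 6); this is the baseline alveolar pressure.
Equation of motion (constant flow): PIP = Vt/C + R·V̇ + PEEP.
R·V̇ = PIP − Vt/C − PEEP = 37.0 − 555/65.3 − 13 = 37.0 − 8.499 − 13 = 15.501 cmH2O.
R = 15.501 / 0.75 = 20.668 cmH2O·s/L.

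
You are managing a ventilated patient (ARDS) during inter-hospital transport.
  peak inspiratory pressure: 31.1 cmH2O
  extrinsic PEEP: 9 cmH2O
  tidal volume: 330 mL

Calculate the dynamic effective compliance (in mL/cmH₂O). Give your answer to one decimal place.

14.9

Dynamic compliance = Vt / (PIP − PEEP) = 330 / (31.1 − 9) = 330 / 22.1 = 14.932 mL/cmH2O.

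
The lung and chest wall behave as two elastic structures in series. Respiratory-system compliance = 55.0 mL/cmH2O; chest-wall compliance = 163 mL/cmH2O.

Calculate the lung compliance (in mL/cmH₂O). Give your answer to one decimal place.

83.0

1/CL = 1/Crs − 1/Ccw.
1/CL = 1/55.0 − 1/163 = 0.01205.
CL = 82.988 mL/cmH2O.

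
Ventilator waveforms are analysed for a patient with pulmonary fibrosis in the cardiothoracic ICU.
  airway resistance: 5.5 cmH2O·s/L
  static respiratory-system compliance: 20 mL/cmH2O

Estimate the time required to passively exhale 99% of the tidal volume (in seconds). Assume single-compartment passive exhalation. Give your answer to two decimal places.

τ = R × C = 5.5 × 20 mL/cmH2O = 5.5 × 0.020 L/cmH2O = 0.11 s.
Exhaled fraction f = 1 − e^(−t/τ) → t = −τ·ln(1 − f) = −0.11·ln(0.01) = 0.5066 s.

0.51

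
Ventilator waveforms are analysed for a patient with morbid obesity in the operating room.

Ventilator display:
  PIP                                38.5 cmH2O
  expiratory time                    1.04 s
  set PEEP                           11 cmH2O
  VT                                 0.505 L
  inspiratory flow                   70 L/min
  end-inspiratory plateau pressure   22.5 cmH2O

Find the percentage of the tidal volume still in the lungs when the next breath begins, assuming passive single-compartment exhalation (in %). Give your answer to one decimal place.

17.8

Flow: 70 L/min ÷ 60 = 1.1667 L/s.
R = (PIP − Pplat)/V̇ = (38.5 − 22.5) / 1.1667 = 16.0/1.1667 = 13.714 cmH2O·s/L.
C = Vt/(Pplat − PEEP) = 505.0 / (22.5 − 11) = 505.0/11.5 = 43.913 mL/cmH2O.
τ = R × C = 13.714 × 0.04391 L/cmH2O = 0.6022 s.
Fraction remaining at end-expiration = e^(−Te/τ) = e^(−1.04/0.6022) = 0.1778 → 17.78%.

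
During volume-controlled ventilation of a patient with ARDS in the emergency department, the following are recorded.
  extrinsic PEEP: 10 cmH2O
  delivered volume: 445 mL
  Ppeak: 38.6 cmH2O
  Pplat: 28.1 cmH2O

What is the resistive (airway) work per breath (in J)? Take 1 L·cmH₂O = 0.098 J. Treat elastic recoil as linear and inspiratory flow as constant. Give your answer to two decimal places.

0.46

With constant inspiratory flow the resistive pressure is constant at PIP − Pplat = 38.6 − 28.1 = 10.5 cmH2O, so resistive work = 10.5 × 0.445 = 4.673 L·cmH2O.
× 0.098 J/(L·cmH2O) → 0.458 J.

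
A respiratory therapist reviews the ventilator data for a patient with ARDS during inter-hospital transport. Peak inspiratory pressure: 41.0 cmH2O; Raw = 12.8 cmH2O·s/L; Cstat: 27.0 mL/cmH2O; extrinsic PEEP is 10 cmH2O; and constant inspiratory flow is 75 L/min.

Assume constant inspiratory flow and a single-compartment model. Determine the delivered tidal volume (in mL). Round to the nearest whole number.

405

Flow: 75 L/min ÷ 60 = 1.25 L/s.
Equation of motion (constant flow): PIP = Vt/C + R·V̇ + PEEP.
Vt/C = PIP − R·V̇ − PEEP = 41.0 − 16.0 − 10 = 15.0 cmH2O.
Vt = C × 15.0 = 27.0 × 15.0 = 405.0 mL.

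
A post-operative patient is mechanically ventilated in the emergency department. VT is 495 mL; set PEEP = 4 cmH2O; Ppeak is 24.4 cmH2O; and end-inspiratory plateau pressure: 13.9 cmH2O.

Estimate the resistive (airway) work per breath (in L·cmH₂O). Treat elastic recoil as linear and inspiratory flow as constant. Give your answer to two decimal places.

With constant inspiratory flow the resistive pressure is constant at PIP − Pplat = 24.4 − 13.9 = 10.5 cmH2O, so resistive work = 10.5 × 0.495 = 5.198 L·cmH2O.

5.20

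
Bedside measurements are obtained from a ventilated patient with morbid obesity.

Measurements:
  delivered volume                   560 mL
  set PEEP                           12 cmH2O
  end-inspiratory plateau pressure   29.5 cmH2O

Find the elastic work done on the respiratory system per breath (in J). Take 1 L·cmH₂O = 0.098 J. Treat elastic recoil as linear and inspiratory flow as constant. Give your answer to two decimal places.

0.48

Elastic work ≈ ½ × (Pplat − PEEP) × Vt = 0.5 × (29.5 − 12) × 0.560 L = 0.5 × 17.5 × 0.560 = 4.9 L·cmH2O.
× 0.098 J/(L·cmH2O) → 0.4802 J.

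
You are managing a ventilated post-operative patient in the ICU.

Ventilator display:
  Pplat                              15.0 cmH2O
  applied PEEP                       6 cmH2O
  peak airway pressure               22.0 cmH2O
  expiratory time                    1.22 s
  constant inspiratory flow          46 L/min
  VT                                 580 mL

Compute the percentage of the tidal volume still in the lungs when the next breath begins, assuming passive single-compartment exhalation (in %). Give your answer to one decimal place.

Flow: 46 L/min ÷ 60 = 0.7667 L/s.
R = (PIP − Pplat)/V̇ = (22.0 − 15.0) / 0.7667 = 7.0/0.7667 = 9.13 cmH2O·s/L.
C = Vt/(Pplat − PEEP) = 580.0 / (15.0 − 6) = 580.0/9.0 = 64.444 mL/cmH2O.
τ = R × C = 9.13 × 0.06444 L/cmH2O = 0.5883 s.
Fraction remaining at end-expiration = e^(−Te/τ) = e^(−1.22/0.5883) = 0.1257 → 12.57%.

12.6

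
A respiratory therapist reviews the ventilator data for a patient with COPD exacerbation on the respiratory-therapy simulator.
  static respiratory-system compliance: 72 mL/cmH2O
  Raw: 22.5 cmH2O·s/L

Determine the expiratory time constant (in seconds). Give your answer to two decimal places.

τ = R × C = 22.5 × 72 mL/cmH2O = 22.5 × 0.072 L/cmH2O = 1.62 s.

1.62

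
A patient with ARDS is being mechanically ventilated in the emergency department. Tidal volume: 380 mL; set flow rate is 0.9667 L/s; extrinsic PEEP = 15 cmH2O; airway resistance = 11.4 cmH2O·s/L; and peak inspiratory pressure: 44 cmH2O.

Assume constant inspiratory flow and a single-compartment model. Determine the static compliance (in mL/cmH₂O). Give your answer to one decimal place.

Equation of motion (constant flow): PIP = Vt/C + R·V̇ + PEEP.
Vt/C = PIP − R·V̇ − PEEP = 44 − 11.4×0.9667 − 15 = 44 − 11.02 − 15 = 17.98 cmH2O.
C = Vt / 17.98 = 380 / 17.98 = 21.135 mL/cmH2O.

21.1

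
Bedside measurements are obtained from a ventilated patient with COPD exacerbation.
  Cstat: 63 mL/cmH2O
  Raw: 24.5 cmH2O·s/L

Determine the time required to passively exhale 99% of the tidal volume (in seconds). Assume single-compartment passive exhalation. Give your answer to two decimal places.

τ = R × C = 24.5 × 63 mL/cmH2O = 24.5 × 0.063 L/cmH2O = 1.544 s.
Exhaled fraction f = 1 − e^(−t/τ) → t = −τ·ln(1 − f) = −1.544·ln(0.01) = 7.11 s.

7.11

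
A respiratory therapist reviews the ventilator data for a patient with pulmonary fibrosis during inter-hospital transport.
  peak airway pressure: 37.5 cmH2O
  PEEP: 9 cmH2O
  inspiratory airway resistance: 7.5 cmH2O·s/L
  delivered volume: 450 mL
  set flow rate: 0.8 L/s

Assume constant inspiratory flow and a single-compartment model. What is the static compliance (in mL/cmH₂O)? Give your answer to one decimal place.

Equation of motion (constant flow): PIP = Vt/C + R·V̇ + PEEP.
Vt/C = PIP − R·V̇ − PEEP = 37.5 − 7.5×0.8 − 9 = 37.5 − 6.0 − 9 = 22.5 cmH2O.
C = Vt / 22.5 = 450 / 22.5 = 20.0 mL/cmH2O.

20.0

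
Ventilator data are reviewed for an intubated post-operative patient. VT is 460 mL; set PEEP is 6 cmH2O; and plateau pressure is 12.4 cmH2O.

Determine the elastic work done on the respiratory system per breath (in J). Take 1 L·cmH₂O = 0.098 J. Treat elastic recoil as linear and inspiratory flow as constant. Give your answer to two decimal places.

Elastic work ≈ ½ × (Pplat − PEEP) × Vt = 0.5 × (12.4 − 6) × 0.460 L = 0.5 × 6.4 × 0.460 = 1.472 L·cmH2O.
× 0.098 J/(L·cmH2O) → 0.1443 J.

0.14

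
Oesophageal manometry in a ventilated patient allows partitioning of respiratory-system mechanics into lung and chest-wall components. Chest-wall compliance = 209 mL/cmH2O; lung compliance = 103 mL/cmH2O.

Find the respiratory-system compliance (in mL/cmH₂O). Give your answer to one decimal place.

69.0

Lung and chest wall are elastances in series: 1/Crs = 1/CL + 1/Ccw.
1/Crs = 1/103 + 1/209 = 0.01449.
Crs = 69.013 mL/cmH2O.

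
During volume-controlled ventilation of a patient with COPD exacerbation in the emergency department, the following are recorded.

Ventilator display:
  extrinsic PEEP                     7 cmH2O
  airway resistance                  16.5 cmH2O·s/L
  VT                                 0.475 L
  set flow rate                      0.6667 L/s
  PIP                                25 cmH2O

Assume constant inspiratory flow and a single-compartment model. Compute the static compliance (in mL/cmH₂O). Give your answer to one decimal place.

Equation of motion (constant flow): PIP = Vt/C + R·V̇ + PEEP.
Vt/C = PIP − R·V̇ − PEEP = 25 − 16.5×0.6667 − 7 = 25 − 11.001 − 7 = 6.999 cmH2O.
C = Vt / 6.999 = 475 / 6.999 = 67.867 mL/cmH2O.

67.9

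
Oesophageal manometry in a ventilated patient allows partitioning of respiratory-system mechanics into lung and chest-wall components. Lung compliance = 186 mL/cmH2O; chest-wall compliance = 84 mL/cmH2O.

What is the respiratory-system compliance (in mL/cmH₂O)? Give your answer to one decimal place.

Lung and chest wall are elastances in series: 1/Crs = 1/CL + 1/Ccw.
1/Crs = 1/186 + 1/84 = 0.01728.
Crs = 57.87 mL/cmH2O.

57.9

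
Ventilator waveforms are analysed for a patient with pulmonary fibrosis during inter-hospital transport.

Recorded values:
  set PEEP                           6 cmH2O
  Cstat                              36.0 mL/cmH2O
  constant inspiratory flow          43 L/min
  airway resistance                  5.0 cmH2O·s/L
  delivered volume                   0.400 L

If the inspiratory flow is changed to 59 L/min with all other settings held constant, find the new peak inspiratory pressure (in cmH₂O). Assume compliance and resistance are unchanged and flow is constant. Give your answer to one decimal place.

22.0

Flow: 43 L/min ÷ 60 = 0.7167 L/s.
New flow: 59 L/min ÷ 60 = 0.9833 L/s.
PIP = Vt/C + R·V̇ + PEEP (constant-flow equation of motion).
Only the resistive term changes: ΔPIP = R × ΔV̇ = 5.0 × (0.9833 − 0.7167) = 5.0 × 0.2666 = 1.333 cmH2O.
Original PIP = 400/36.0 + 5.0×0.7167 + 6 = 20.695 cmH2O; new PIP = 20.695 + (1.333) = 22.028 cmH2O.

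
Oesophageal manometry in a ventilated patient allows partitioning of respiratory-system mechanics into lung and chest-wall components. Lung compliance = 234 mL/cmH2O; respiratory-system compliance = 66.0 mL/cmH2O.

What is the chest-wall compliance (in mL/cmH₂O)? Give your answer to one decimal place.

91.9

1/Ccw = 1/Crs − 1/CL.
1/Ccw = 1/66.0 − 1/234 = 0.01088.
Ccw = 91.912 mL/cmH2O.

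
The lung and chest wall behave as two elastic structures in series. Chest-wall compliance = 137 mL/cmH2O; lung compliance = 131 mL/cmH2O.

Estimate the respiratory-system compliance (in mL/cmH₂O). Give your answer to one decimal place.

Lung and chest wall are elastances in series: 1/Crs = 1/CL + 1/Ccw.
1/Crs = 1/131 + 1/137 = 0.01493.
Crs = 66.979 mL/cmH2O.

67.0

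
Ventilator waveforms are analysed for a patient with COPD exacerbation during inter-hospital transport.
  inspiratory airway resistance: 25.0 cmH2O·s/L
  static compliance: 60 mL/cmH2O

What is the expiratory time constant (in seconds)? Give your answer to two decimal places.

τ = R × C = 25.0 × 60 mL/cmH2O = 25.0 × 0.060 L/cmH2O = 1.5 s.

1.50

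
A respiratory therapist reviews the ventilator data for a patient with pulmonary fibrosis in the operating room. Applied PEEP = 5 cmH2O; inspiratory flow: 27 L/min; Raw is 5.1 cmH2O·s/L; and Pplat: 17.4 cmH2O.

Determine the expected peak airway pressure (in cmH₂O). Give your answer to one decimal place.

19.7

Flow: 27 L/min ÷ 60 = 0.45 L/s.
PIP = Pplat + Raw × flow = 17.4 + 5.1 × 0.45 = 17.4 + 2.295 = 19.695 cmH2O.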